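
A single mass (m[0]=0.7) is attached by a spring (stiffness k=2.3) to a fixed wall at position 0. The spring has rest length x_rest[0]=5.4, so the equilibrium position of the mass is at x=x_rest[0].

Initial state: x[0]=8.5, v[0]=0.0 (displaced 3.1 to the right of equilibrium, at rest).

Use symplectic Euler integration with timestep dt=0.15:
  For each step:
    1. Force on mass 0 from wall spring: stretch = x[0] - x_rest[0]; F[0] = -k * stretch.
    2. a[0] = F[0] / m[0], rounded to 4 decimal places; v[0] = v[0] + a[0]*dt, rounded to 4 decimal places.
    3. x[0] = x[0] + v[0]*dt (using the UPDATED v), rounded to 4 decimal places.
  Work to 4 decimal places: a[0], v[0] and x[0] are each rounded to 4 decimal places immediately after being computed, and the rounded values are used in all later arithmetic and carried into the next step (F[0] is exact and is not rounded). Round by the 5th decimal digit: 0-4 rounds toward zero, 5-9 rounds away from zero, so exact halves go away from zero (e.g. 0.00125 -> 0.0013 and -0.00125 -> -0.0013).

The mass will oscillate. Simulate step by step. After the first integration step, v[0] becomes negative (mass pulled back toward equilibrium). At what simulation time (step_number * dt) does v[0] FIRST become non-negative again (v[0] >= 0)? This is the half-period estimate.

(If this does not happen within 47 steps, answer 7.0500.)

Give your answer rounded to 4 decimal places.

Step 0: x=[8.5000] v=[0.0000]
Step 1: x=[8.2708] v=[-1.5279]
Step 2: x=[7.8294] v=[-2.9428]
Step 3: x=[7.2084] v=[-4.1401]
Step 4: x=[6.4537] v=[-5.0314]
Step 5: x=[5.6211] v=[-5.5507]
Step 6: x=[4.7721] v=[-5.6597]
Step 7: x=[3.9696] v=[-5.3502]
Step 8: x=[3.2728] v=[-4.6452]
Step 9: x=[2.7333] v=[-3.5968]
Step 10: x=[2.3909] v=[-2.2825]
Step 11: x=[2.2710] v=[-0.7995]
Step 12: x=[2.3824] v=[0.7427]
First v>=0 after going negative at step 12, time=1.8000

Answer: 1.8000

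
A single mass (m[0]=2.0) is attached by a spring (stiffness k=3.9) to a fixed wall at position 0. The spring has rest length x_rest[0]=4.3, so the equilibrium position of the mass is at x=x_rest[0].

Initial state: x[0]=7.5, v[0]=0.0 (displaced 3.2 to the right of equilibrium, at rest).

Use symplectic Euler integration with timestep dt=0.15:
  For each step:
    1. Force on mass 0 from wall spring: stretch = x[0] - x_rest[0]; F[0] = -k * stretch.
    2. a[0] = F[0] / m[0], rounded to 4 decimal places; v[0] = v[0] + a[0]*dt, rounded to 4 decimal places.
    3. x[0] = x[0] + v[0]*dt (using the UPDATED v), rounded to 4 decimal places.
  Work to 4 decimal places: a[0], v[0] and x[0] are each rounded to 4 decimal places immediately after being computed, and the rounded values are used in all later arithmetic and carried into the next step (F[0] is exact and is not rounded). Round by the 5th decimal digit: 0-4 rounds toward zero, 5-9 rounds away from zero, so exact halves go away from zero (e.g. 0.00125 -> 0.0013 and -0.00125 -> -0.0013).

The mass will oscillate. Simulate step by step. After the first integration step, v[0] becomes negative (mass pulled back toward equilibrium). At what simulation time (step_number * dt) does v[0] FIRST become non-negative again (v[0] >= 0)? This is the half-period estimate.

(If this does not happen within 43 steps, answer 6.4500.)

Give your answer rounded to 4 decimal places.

Step 0: x=[7.5000] v=[0.0000]
Step 1: x=[7.3596] v=[-0.9360]
Step 2: x=[7.0850] v=[-1.8309]
Step 3: x=[6.6882] v=[-2.6455]
Step 4: x=[6.1866] v=[-3.3441]
Step 5: x=[5.6022] v=[-3.8959]
Step 6: x=[4.9607] v=[-4.2768]
Step 7: x=[4.2902] v=[-4.4701]
Step 8: x=[3.6201] v=[-4.4672]
Step 9: x=[2.9799] v=[-4.2683]
Step 10: x=[2.3976] v=[-3.8822]
Step 11: x=[1.8987] v=[-3.3257]
Step 12: x=[1.5052] v=[-2.6233]
Step 13: x=[1.2343] v=[-1.8058]
Step 14: x=[1.0979] v=[-0.9091]
Step 15: x=[1.1020] v=[0.0275]
First v>=0 after going negative at step 15, time=2.2500

Answer: 2.2500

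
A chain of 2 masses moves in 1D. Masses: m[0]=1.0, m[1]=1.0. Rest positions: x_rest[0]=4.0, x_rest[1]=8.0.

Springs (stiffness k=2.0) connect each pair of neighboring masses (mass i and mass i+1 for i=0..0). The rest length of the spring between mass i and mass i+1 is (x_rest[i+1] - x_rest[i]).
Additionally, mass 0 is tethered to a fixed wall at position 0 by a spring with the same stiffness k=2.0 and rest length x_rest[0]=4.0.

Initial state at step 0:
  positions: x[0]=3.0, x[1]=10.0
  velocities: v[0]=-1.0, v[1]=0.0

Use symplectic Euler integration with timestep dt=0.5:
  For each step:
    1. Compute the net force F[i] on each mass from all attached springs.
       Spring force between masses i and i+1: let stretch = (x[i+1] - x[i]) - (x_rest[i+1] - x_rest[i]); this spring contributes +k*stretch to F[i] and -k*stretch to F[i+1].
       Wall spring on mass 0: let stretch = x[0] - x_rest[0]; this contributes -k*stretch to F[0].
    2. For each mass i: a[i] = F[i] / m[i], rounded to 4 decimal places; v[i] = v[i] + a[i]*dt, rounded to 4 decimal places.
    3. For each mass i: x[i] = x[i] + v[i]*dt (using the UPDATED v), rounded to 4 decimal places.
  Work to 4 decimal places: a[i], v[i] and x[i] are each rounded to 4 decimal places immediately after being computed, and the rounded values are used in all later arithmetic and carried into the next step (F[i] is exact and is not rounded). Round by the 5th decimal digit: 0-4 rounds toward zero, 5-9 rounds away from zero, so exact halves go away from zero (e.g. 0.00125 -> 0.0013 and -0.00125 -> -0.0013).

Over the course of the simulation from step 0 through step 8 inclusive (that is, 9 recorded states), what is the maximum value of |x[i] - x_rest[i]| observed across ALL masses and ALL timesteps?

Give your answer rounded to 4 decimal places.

Step 0: x=[3.0000 10.0000] v=[-1.0000 0.0000]
Step 1: x=[4.5000 8.5000] v=[3.0000 -3.0000]
Step 2: x=[5.7500 7.0000] v=[2.5000 -3.0000]
Step 3: x=[4.7500 6.8750] v=[-2.0000 -0.2500]
Step 4: x=[2.4375 7.6875] v=[-4.6250 1.6250]
Step 5: x=[1.5313 7.8750] v=[-1.8125 0.3750]
Step 6: x=[3.0313 6.8907] v=[2.9999 -1.9687]
Step 7: x=[4.9453 5.9767] v=[3.8280 -1.8281]
Step 8: x=[4.9024 6.5470] v=[-0.0859 1.1405]
Max displacement = 2.4687

Answer: 2.4687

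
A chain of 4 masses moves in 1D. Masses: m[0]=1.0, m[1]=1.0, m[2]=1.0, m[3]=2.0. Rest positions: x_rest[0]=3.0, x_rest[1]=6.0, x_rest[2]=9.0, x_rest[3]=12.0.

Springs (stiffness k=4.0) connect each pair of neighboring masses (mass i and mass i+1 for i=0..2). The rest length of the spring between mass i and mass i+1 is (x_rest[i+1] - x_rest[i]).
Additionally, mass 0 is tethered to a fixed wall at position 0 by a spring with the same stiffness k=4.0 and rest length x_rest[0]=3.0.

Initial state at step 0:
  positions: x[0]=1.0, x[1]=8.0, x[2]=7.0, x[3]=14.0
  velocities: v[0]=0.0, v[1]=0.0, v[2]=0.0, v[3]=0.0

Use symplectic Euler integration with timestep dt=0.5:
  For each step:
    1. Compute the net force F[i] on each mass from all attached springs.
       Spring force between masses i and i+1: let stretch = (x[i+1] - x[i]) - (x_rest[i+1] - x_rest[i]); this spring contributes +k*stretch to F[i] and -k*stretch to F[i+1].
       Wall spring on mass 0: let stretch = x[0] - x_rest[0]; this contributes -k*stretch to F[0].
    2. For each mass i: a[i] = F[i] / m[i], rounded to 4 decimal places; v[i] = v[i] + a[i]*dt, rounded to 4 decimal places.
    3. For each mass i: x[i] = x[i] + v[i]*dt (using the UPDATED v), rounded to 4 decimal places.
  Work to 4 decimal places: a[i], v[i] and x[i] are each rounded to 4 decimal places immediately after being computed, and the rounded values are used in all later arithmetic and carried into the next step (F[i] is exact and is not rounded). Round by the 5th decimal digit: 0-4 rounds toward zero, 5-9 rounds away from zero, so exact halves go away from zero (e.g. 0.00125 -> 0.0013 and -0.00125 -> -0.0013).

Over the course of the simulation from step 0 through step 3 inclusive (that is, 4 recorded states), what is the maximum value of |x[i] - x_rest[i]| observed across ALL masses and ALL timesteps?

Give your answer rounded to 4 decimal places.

Step 0: x=[1.0000 8.0000 7.0000 14.0000] v=[0.0000 0.0000 0.0000 0.0000]
Step 1: x=[7.0000 0.0000 15.0000 12.0000] v=[12.0000 -16.0000 16.0000 -4.0000]
Step 2: x=[-1.0000 14.0000 5.0000 13.0000] v=[-16.0000 28.0000 -20.0000 2.0000]
Step 3: x=[7.0000 4.0000 12.0000 11.5000] v=[16.0000 -20.0000 14.0000 -3.0000]
Max displacement = 8.0000

Answer: 8.0000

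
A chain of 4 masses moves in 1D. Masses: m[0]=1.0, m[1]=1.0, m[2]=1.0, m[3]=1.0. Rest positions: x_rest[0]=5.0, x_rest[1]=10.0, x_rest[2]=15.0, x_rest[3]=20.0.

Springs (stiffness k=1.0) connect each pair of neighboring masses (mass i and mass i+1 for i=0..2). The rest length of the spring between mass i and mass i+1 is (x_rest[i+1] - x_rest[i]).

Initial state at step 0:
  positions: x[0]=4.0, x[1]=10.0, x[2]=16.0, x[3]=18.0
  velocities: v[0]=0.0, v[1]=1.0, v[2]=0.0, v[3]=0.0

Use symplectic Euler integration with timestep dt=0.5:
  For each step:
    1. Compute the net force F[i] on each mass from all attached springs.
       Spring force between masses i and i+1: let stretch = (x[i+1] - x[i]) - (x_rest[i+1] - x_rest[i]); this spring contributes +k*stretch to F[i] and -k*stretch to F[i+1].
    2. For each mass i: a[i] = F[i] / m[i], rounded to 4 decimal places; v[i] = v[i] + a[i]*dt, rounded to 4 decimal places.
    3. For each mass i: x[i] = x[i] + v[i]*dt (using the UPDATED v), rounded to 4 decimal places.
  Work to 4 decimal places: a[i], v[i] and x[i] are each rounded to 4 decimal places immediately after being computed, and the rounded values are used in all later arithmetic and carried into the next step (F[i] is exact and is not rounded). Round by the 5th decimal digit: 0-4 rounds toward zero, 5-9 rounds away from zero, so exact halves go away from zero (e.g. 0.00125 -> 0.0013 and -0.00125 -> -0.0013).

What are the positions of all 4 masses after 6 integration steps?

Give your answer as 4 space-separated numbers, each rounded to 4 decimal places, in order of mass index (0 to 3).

Answer: 5.7462 9.2364 15.8810 20.1368

Derivation:
Step 0: x=[4.0000 10.0000 16.0000 18.0000] v=[0.0000 1.0000 0.0000 0.0000]
Step 1: x=[4.2500 10.5000 15.0000 18.7500] v=[0.5000 1.0000 -2.0000 1.5000]
Step 2: x=[4.8125 10.5625 13.8125 19.8125] v=[1.1250 0.1250 -2.3750 2.1250]
Step 3: x=[5.5625 10.0000 13.3125 20.6250] v=[1.5000 -1.1250 -1.0000 1.6250]
Step 4: x=[6.1719 9.1563 13.8125 20.8594] v=[1.2188 -1.6875 1.0000 0.4688]
Step 5: x=[6.2774 8.7305 14.9102 20.5821] v=[0.2110 -0.8516 2.1954 -0.5547]
Step 6: x=[5.7462 9.2364 15.8810 20.1368] v=[-1.0625 1.0117 1.9415 -0.8907]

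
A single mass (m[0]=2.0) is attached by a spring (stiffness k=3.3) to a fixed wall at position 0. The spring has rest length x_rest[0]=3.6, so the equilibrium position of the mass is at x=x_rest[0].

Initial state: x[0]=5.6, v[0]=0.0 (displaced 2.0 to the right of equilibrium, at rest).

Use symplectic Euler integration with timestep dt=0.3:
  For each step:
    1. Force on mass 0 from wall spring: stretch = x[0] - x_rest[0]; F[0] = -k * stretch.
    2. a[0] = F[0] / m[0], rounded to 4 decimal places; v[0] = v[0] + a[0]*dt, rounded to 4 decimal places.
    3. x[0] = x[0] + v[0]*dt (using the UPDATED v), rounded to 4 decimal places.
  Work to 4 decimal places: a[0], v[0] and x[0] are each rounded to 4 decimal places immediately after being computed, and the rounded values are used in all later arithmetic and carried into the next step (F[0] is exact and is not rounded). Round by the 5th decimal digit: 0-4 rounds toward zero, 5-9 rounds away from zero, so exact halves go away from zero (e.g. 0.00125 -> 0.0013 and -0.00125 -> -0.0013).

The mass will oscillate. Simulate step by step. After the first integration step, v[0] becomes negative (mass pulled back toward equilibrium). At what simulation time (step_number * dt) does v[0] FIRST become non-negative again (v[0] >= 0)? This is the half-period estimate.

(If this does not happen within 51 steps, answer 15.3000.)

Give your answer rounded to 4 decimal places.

Answer: 2.7000

Derivation:
Step 0: x=[5.6000] v=[0.0000]
Step 1: x=[5.3030] v=[-0.9900]
Step 2: x=[4.7531] v=[-1.8330]
Step 3: x=[4.0320] v=[-2.4038]
Step 4: x=[3.2467] v=[-2.6176]
Step 5: x=[2.5139] v=[-2.4427]
Step 6: x=[1.9424] v=[-1.9051]
Step 7: x=[1.6170] v=[-1.0846]
Step 8: x=[1.5861] v=[-0.1030]
Step 9: x=[1.8543] v=[0.8939]
First v>=0 after going negative at step 9, time=2.7000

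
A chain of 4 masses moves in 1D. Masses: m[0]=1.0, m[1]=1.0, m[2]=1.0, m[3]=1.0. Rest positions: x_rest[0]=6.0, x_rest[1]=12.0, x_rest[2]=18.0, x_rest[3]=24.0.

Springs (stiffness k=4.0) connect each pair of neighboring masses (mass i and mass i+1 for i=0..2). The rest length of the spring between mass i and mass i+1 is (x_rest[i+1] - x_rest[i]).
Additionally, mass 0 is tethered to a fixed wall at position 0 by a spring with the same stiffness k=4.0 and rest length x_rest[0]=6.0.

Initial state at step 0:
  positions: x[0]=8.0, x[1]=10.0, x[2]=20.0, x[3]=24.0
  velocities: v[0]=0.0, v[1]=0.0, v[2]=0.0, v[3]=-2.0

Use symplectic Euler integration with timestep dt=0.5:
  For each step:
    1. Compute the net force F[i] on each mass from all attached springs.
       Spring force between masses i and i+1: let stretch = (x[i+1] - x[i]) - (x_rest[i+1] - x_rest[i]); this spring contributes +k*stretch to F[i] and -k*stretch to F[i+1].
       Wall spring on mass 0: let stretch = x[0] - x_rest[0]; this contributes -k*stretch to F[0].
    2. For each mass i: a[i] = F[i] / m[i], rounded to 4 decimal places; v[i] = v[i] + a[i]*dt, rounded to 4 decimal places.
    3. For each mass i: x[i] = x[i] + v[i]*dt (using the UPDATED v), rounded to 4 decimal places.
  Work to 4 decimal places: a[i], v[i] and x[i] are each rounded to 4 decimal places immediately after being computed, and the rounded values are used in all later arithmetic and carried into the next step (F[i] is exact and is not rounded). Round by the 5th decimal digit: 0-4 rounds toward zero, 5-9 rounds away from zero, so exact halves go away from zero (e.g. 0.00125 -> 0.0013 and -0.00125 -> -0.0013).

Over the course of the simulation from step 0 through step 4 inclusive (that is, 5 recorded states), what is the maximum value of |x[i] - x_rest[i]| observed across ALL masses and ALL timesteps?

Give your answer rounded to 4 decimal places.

Answer: 6.0000

Derivation:
Step 0: x=[8.0000 10.0000 20.0000 24.0000] v=[0.0000 0.0000 0.0000 -2.0000]
Step 1: x=[2.0000 18.0000 14.0000 25.0000] v=[-12.0000 16.0000 -12.0000 2.0000]
Step 2: x=[10.0000 6.0000 23.0000 21.0000] v=[16.0000 -24.0000 18.0000 -8.0000]
Step 3: x=[4.0000 15.0000 13.0000 25.0000] v=[-12.0000 18.0000 -20.0000 8.0000]
Step 4: x=[5.0000 11.0000 17.0000 23.0000] v=[2.0000 -8.0000 8.0000 -4.0000]
Max displacement = 6.0000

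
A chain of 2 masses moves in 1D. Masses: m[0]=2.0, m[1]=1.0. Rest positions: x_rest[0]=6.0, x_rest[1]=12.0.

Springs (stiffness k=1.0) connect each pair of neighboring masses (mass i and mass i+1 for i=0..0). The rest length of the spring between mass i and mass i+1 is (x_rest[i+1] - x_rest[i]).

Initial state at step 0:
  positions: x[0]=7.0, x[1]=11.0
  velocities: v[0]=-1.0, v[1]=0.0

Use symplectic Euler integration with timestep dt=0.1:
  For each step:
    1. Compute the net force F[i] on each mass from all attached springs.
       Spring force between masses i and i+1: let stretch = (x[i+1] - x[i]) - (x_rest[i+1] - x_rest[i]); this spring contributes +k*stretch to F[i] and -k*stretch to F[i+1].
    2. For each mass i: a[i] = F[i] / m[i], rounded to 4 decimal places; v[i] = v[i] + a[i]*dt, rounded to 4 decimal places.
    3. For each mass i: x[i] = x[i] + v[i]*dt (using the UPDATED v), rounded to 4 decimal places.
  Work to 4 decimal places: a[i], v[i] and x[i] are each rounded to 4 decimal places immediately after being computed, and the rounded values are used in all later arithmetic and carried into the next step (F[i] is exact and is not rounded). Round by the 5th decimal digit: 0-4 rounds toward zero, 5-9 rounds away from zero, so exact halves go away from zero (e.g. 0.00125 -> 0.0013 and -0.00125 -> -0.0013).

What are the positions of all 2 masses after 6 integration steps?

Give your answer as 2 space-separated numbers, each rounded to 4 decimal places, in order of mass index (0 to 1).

Step 0: x=[7.0000 11.0000] v=[-1.0000 0.0000]
Step 1: x=[6.8900 11.0200] v=[-1.1000 0.2000]
Step 2: x=[6.7707 11.0587] v=[-1.1935 0.3870]
Step 3: x=[6.6428 11.1145] v=[-1.2791 0.5582]
Step 4: x=[6.5073 11.1856] v=[-1.3555 0.7110]
Step 5: x=[6.3651 11.2699] v=[-1.4216 0.8432]
Step 6: x=[6.2175 11.3652] v=[-1.4764 0.9527]

Answer: 6.2175 11.3652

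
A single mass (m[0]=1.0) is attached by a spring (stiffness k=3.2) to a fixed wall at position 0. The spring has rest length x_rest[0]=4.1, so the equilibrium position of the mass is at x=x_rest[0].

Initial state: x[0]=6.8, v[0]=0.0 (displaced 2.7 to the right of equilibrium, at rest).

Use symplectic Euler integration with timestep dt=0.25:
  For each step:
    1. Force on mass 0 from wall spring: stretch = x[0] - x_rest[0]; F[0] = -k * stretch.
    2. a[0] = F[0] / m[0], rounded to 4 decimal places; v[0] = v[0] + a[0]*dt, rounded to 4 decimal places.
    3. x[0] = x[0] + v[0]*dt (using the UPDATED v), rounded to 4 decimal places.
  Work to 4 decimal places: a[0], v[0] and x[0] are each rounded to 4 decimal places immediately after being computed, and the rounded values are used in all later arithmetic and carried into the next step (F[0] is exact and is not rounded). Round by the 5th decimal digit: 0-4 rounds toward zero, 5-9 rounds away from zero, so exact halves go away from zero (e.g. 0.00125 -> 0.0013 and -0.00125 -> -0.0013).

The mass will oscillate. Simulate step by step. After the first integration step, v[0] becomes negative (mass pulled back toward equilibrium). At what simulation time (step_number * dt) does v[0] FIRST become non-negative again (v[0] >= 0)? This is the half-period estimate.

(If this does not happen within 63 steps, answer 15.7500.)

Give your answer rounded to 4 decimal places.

Step 0: x=[6.8000] v=[0.0000]
Step 1: x=[6.2600] v=[-2.1600]
Step 2: x=[5.2880] v=[-3.8880]
Step 3: x=[4.0784] v=[-4.8384]
Step 4: x=[2.8731] v=[-4.8211]
Step 5: x=[1.9132] v=[-3.8396]
Step 6: x=[1.3907] v=[-2.0902]
Step 7: x=[1.4100] v=[0.0773]
First v>=0 after going negative at step 7, time=1.7500

Answer: 1.7500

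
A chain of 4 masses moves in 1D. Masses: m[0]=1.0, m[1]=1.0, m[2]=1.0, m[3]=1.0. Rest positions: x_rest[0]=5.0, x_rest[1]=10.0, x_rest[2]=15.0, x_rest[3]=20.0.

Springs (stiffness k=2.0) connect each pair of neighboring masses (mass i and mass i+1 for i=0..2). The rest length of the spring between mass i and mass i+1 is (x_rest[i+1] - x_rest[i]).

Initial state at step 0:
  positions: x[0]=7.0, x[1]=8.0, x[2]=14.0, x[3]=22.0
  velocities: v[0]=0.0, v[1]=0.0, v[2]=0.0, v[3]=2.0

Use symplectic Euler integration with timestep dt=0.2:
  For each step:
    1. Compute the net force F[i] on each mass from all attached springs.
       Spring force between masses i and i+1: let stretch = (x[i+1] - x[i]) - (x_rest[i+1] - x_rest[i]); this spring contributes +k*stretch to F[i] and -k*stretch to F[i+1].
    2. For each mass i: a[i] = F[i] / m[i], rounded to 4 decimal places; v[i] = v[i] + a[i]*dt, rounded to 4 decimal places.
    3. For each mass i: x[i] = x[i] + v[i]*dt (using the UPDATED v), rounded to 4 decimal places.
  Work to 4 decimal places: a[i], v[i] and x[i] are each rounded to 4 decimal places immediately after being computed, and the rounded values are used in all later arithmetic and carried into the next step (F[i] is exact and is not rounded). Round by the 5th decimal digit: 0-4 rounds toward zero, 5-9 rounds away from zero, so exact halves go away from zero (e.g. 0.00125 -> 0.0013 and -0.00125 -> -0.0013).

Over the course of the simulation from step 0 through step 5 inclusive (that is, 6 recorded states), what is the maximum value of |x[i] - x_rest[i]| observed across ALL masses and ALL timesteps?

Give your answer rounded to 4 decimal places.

Step 0: x=[7.0000 8.0000 14.0000 22.0000] v=[0.0000 0.0000 0.0000 2.0000]
Step 1: x=[6.6800 8.4000 14.1600 22.1600] v=[-1.6000 2.0000 0.8000 0.8000]
Step 2: x=[6.0976 9.1232 14.4992 22.0800] v=[-2.9120 3.6160 1.6960 -0.4000]
Step 3: x=[5.3572 10.0344 15.0148 21.7935] v=[-3.7018 4.5562 2.5779 -1.4323]
Step 4: x=[4.5910 10.9699 15.6742 21.3647] v=[-3.8309 4.6775 3.2972 -2.1438]
Step 5: x=[3.9351 11.7714 16.4125 20.8807] v=[-3.2793 4.0077 3.6917 -2.4200]
Max displacement = 2.1600

Answer: 2.1600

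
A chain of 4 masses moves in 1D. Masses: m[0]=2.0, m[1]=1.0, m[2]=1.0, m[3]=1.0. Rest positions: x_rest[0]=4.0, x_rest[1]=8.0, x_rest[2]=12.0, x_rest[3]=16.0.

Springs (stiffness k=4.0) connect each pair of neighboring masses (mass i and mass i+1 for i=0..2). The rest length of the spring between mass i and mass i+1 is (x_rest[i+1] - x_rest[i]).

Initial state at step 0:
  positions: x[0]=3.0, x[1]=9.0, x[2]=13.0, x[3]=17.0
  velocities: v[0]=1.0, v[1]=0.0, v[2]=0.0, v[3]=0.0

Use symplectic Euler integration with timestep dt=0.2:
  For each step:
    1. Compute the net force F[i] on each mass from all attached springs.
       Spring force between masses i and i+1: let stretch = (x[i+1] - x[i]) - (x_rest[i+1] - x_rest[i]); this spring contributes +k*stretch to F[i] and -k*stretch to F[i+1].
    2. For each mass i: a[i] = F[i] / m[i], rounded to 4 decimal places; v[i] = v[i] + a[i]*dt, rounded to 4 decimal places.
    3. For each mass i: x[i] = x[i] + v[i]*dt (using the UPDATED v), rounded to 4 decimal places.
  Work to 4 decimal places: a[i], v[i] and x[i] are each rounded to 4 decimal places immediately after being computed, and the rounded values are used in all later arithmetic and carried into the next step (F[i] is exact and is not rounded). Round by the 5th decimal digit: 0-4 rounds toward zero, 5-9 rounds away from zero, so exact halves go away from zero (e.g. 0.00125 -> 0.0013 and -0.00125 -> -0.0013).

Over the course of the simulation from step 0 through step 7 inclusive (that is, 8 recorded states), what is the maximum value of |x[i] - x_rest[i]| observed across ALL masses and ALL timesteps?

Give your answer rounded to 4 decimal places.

Answer: 1.5367

Derivation:
Step 0: x=[3.0000 9.0000 13.0000 17.0000] v=[1.0000 0.0000 0.0000 0.0000]
Step 1: x=[3.3600 8.6800 13.0000 17.0000] v=[1.8000 -1.6000 0.0000 0.0000]
Step 2: x=[3.8256 8.2000 12.9488 17.0000] v=[2.3280 -2.4000 -0.2560 0.0000]
Step 3: x=[4.3212 7.7799 12.7860 16.9918] v=[2.4778 -2.1005 -0.8141 -0.0410]
Step 4: x=[4.7735 7.6074 12.4951 16.9507] v=[2.2613 -0.8626 -1.4543 -0.2056]
Step 5: x=[5.1325 7.7635 12.1351 16.8367] v=[1.7949 0.7804 -1.8000 -0.5701]
Step 6: x=[5.3820 8.1981 11.8279 16.6104] v=[1.2473 2.1729 -1.5360 -1.1314]
Step 7: x=[5.5367 8.7629 11.7051 16.2589] v=[0.7737 2.8239 -0.6138 -1.7574]
Max displacement = 1.5367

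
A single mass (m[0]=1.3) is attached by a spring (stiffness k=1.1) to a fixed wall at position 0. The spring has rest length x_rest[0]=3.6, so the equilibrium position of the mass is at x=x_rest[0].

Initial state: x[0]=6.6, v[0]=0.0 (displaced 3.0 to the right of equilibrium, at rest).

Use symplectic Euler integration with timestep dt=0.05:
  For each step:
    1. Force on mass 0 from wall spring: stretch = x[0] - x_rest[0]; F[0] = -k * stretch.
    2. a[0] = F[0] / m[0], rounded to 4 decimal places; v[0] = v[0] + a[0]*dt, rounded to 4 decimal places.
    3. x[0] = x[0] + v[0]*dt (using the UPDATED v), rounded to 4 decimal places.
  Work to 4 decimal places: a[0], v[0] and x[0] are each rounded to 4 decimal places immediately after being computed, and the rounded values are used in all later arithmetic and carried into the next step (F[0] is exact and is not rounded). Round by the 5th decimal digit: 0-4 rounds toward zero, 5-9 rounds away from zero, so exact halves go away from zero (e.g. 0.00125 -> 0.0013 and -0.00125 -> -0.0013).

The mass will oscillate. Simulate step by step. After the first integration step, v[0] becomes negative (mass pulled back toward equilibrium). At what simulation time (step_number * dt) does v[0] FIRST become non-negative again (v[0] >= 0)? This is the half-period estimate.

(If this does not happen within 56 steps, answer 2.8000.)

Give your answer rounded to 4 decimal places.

Answer: 2.8000

Derivation:
Step 0: x=[6.6000] v=[0.0000]
Step 1: x=[6.5937] v=[-0.1269]
Step 2: x=[6.5810] v=[-0.2536]
Step 3: x=[6.5620] v=[-0.3797]
Step 4: x=[6.5368] v=[-0.5050]
Step 5: x=[6.5053] v=[-0.6293]
Step 6: x=[6.4677] v=[-0.7522]
Step 7: x=[6.4240] v=[-0.8735]
Step 8: x=[6.3744] v=[-0.9930]
Step 9: x=[6.3189] v=[-1.1104]
Step 10: x=[6.2576] v=[-1.2254]
Step 11: x=[6.1907] v=[-1.3378]
Step 12: x=[6.1183] v=[-1.4474]
Step 13: x=[6.0406] v=[-1.5539]
Step 14: x=[5.9577] v=[-1.6572]
Step 15: x=[5.8699] v=[-1.7570]
Step 16: x=[5.7773] v=[-1.8530]
Step 17: x=[5.6800] v=[-1.9451]
Step 18: x=[5.5783] v=[-2.0331]
Step 19: x=[5.4725] v=[-2.1168]
Step 20: x=[5.3627] v=[-2.1960]
Step 21: x=[5.2492] v=[-2.2706]
Step 22: x=[5.1322] v=[-2.3404]
Step 23: x=[5.0119] v=[-2.4052]
Step 24: x=[4.8887] v=[-2.4649]
Step 25: x=[4.7627] v=[-2.5194]
Step 26: x=[4.6343] v=[-2.5686]
Step 27: x=[4.5037] v=[-2.6124]
Step 28: x=[4.3712] v=[-2.6506]
Step 29: x=[4.2370] v=[-2.6832]
Step 30: x=[4.1015] v=[-2.7102]
Step 31: x=[3.9649] v=[-2.7314]
Step 32: x=[3.8276] v=[-2.7468]
Step 33: x=[3.6898] v=[-2.7564]
Step 34: x=[3.5518] v=[-2.7602]
Step 35: x=[3.4139] v=[-2.7582]
Step 36: x=[3.2764] v=[-2.7503]
Step 37: x=[3.1396] v=[-2.7366]
Step 38: x=[3.0037] v=[-2.7171]
Step 39: x=[2.8691] v=[-2.6919]
Step 40: x=[2.7361] v=[-2.6610]
Step 41: x=[2.6049] v=[-2.6245]
Step 42: x=[2.4758] v=[-2.5824]
Step 43: x=[2.3491] v=[-2.5348]
Step 44: x=[2.2250] v=[-2.4819]
Step 45: x=[2.1038] v=[-2.4237]
Step 46: x=[1.9858] v=[-2.3604]
Step 47: x=[1.8712] v=[-2.2921]
Step 48: x=[1.7603] v=[-2.2190]
Step 49: x=[1.6532] v=[-2.1412]
Step 50: x=[1.5503] v=[-2.0588]
Step 51: x=[1.4517] v=[-1.9721]
Step 52: x=[1.3576] v=[-1.8812]
Step 53: x=[1.2683] v=[-1.7863]
Step 54: x=[1.1839] v=[-1.6877]
Step 55: x=[1.1046] v=[-1.5855]
Step 56: x=[1.0306] v=[-1.4799]
v[0] did not become non-negative within 56 steps; using fallback time=2.8000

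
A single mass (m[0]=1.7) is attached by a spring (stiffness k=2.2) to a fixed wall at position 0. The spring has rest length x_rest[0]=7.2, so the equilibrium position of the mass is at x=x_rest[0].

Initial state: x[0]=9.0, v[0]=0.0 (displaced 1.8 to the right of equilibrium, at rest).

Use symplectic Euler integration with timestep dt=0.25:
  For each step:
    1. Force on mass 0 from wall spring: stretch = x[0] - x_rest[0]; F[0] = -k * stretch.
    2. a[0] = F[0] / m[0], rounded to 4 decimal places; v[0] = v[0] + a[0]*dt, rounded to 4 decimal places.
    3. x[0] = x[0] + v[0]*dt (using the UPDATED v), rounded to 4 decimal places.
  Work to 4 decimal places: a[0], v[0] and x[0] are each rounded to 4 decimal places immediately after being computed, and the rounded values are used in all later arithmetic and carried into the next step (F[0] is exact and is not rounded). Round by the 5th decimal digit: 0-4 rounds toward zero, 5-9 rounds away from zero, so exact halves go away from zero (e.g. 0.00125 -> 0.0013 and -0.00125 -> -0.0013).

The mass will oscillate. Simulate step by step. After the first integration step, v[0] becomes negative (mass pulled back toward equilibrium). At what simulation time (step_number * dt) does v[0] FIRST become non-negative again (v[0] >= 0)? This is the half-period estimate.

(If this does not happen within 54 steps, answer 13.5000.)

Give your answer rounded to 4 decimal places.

Step 0: x=[9.0000] v=[0.0000]
Step 1: x=[8.8544] v=[-0.5824]
Step 2: x=[8.5750] v=[-1.1177]
Step 3: x=[8.1844] v=[-1.5626]
Step 4: x=[7.7141] v=[-1.8811]
Step 5: x=[7.2023] v=[-2.0474]
Step 6: x=[6.6903] v=[-2.0482]
Step 7: x=[6.2195] v=[-1.8833]
Step 8: x=[5.8280] v=[-1.5661]
Step 9: x=[5.5475] v=[-1.1222]
Step 10: x=[5.4006] v=[-0.5876]
Step 11: x=[5.3992] v=[-0.0055]
Step 12: x=[5.5435] v=[0.5771]
First v>=0 after going negative at step 12, time=3.0000

Answer: 3.0000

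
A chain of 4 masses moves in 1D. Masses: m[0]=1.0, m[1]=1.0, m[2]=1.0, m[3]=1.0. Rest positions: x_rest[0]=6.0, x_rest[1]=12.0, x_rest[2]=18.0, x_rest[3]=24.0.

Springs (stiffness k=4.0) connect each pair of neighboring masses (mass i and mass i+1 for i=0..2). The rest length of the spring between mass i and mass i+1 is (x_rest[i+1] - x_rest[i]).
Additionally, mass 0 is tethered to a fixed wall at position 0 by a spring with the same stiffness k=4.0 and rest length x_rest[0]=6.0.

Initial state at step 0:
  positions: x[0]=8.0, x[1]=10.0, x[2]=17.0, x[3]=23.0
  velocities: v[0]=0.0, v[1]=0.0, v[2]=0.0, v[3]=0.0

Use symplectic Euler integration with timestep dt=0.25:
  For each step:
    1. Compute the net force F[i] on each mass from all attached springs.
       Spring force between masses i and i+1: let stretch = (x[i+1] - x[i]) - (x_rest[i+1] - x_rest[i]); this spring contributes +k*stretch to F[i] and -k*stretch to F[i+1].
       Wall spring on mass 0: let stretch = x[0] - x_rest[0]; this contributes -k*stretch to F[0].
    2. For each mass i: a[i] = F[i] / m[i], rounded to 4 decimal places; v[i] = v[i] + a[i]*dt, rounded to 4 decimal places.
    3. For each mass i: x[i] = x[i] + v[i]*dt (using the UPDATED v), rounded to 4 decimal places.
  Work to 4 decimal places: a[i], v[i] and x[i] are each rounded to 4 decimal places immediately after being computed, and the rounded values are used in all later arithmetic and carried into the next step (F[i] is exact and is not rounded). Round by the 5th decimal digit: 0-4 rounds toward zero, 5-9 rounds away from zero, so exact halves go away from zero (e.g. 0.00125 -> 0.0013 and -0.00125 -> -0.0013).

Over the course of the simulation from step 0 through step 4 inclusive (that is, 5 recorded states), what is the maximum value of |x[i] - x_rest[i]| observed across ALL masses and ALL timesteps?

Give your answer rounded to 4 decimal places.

Answer: 2.4844

Derivation:
Step 0: x=[8.0000 10.0000 17.0000 23.0000] v=[0.0000 0.0000 0.0000 0.0000]
Step 1: x=[6.5000 11.2500 16.7500 23.0000] v=[-6.0000 5.0000 -1.0000 0.0000]
Step 2: x=[4.5625 12.6875 16.6875 22.9375] v=[-7.7500 5.7500 -0.2500 -0.2500]
Step 3: x=[3.5156 13.0938 17.1875 22.8125] v=[-4.1875 1.6250 2.0000 -0.5000]
Step 4: x=[3.9844 12.1289 18.0703 22.7813] v=[1.8751 -3.8595 3.5313 -0.1250]
Max displacement = 2.4844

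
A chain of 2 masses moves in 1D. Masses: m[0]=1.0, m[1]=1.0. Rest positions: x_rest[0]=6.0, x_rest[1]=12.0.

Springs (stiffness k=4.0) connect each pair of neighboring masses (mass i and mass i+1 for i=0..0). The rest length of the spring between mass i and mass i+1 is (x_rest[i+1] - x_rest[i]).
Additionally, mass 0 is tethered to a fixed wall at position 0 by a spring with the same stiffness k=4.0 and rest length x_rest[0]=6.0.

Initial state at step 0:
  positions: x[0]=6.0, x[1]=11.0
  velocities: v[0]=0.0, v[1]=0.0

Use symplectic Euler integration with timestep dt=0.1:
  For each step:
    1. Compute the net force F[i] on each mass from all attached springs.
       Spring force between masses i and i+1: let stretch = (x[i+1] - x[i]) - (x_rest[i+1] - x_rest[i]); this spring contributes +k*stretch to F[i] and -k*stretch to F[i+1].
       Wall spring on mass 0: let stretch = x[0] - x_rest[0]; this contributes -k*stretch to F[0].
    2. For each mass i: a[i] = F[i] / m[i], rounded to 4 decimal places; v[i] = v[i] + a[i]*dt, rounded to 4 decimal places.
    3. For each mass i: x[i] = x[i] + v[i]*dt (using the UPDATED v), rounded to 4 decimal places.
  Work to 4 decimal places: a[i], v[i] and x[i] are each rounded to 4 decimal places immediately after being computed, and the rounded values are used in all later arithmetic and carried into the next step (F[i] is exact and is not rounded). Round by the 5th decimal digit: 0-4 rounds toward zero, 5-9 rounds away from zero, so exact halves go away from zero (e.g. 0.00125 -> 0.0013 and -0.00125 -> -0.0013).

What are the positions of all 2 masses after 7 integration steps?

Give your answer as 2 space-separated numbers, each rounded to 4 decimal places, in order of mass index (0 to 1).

Step 0: x=[6.0000 11.0000] v=[0.0000 0.0000]
Step 1: x=[5.9600 11.0400] v=[-0.4000 0.4000]
Step 2: x=[5.8848 11.1168] v=[-0.7520 0.7680]
Step 3: x=[5.7835 11.2243] v=[-1.0131 1.0752]
Step 4: x=[5.6685 11.3542] v=[-1.1502 1.2989]
Step 5: x=[5.5542 11.4967] v=[-1.1433 1.4246]
Step 6: x=[5.4554 11.6415] v=[-0.9880 1.4476]
Step 7: x=[5.3858 11.7788] v=[-0.6957 1.3732]

Answer: 5.3858 11.7788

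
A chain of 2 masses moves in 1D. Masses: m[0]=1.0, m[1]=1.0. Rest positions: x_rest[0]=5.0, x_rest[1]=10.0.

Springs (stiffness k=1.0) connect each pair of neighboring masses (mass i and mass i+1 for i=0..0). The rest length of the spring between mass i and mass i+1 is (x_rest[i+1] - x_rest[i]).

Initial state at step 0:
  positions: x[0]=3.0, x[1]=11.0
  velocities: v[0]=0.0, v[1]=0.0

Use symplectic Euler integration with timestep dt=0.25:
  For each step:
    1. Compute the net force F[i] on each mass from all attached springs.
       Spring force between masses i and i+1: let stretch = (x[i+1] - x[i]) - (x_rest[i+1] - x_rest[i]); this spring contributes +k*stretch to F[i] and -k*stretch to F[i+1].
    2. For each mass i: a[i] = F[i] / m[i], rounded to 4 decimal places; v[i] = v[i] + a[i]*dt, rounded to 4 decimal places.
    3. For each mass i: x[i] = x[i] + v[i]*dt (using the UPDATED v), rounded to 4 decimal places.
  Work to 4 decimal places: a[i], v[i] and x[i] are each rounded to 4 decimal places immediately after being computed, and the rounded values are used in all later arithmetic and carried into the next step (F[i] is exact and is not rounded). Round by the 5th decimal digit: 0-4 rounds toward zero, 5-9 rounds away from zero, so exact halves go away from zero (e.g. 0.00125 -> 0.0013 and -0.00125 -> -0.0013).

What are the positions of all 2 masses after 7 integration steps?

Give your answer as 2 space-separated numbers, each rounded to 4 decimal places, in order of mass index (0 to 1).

Step 0: x=[3.0000 11.0000] v=[0.0000 0.0000]
Step 1: x=[3.1875 10.8125] v=[0.7500 -0.7500]
Step 2: x=[3.5391 10.4609] v=[1.4063 -1.4063]
Step 3: x=[4.0108 9.9892] v=[1.8868 -1.8868]
Step 4: x=[4.5437 9.4564] v=[2.1314 -2.1314]
Step 5: x=[5.0711 8.9290] v=[2.1096 -2.1096]
Step 6: x=[5.5271 8.4730] v=[1.8241 -1.8241]
Step 7: x=[5.8548 8.1454] v=[1.3106 -1.3106]

Answer: 5.8548 8.1454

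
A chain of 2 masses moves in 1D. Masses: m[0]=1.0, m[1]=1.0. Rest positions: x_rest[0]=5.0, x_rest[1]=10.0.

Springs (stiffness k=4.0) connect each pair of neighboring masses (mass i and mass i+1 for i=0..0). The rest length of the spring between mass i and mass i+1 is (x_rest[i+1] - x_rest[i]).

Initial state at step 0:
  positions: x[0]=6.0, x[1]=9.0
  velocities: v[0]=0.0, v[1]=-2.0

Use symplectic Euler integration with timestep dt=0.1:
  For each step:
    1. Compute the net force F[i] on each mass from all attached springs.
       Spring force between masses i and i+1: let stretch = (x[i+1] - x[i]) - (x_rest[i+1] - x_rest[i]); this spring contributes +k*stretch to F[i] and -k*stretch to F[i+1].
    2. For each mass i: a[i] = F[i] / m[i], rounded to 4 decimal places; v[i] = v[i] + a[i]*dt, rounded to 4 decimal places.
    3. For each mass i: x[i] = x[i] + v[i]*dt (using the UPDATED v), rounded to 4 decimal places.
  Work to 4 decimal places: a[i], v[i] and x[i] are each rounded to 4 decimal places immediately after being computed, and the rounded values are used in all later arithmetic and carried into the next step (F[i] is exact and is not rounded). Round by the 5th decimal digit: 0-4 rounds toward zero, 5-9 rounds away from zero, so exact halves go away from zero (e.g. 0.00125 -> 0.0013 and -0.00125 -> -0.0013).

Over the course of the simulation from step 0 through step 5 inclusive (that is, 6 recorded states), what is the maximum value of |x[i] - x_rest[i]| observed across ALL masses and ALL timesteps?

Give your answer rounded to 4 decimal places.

Answer: 1.1584

Derivation:
Step 0: x=[6.0000 9.0000] v=[0.0000 -2.0000]
Step 1: x=[5.9200 8.8800] v=[-0.8000 -1.2000]
Step 2: x=[5.7584 8.8416] v=[-1.6160 -0.3840]
Step 3: x=[5.5201 8.8799] v=[-2.3827 0.3827]
Step 4: x=[5.2162 8.9838] v=[-3.0388 1.0388]
Step 5: x=[4.8630 9.1370] v=[-3.5318 1.5318]
Max displacement = 1.1584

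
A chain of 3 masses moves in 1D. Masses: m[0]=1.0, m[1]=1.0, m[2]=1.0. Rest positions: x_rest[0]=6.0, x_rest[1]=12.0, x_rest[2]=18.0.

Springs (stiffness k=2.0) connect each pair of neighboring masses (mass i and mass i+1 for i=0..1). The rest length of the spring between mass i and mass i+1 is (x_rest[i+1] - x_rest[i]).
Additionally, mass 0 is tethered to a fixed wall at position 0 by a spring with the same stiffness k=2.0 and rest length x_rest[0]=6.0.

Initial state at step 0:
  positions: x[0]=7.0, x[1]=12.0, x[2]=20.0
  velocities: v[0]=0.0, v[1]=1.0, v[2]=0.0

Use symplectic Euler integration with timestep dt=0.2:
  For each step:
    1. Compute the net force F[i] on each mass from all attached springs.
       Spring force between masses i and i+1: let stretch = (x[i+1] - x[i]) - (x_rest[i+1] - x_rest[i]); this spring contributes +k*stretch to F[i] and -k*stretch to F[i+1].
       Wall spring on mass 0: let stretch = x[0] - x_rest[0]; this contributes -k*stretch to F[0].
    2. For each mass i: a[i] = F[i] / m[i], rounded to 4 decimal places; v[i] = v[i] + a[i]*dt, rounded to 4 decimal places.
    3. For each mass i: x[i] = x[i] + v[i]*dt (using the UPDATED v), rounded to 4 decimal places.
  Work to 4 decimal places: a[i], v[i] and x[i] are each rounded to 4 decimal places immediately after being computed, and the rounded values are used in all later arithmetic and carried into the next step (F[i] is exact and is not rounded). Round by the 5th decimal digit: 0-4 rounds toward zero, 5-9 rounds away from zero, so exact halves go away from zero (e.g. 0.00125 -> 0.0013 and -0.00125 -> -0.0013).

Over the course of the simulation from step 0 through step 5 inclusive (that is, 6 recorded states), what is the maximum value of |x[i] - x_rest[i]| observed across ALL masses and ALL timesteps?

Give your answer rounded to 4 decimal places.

Answer: 2.2881

Derivation:
Step 0: x=[7.0000 12.0000 20.0000] v=[0.0000 1.0000 0.0000]
Step 1: x=[6.8400 12.4400 19.8400] v=[-0.8000 2.2000 -0.8000]
Step 2: x=[6.5808 13.0240 19.5680] v=[-1.2960 2.9200 -1.3600]
Step 3: x=[6.3106 13.6161 19.2525] v=[-1.3510 2.9603 -1.5776]
Step 4: x=[6.1200 14.0746 18.9661] v=[-0.9530 2.2927 -1.4322]
Step 5: x=[6.0762 14.2881 18.7683] v=[-0.2192 1.0675 -0.9888]
Max displacement = 2.2881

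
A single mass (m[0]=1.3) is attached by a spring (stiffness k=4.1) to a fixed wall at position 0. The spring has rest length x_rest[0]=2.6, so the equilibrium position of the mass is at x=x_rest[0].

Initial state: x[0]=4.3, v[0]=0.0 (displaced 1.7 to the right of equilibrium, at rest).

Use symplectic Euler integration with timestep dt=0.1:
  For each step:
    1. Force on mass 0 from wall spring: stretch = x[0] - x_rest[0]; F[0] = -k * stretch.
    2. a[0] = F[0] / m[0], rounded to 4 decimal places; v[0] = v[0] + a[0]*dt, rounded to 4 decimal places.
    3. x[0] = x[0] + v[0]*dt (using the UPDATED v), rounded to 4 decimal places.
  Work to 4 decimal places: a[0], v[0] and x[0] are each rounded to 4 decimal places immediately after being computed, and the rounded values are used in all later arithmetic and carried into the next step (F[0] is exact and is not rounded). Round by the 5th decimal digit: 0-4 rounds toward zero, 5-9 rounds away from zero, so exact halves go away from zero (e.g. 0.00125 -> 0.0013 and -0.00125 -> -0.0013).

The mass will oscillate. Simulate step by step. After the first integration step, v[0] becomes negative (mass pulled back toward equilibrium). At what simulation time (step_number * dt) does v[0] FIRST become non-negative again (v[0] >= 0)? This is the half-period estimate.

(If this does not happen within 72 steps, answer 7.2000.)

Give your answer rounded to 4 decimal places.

Step 0: x=[4.3000] v=[0.0000]
Step 1: x=[4.2464] v=[-0.5362]
Step 2: x=[4.1409] v=[-1.0555]
Step 3: x=[3.9868] v=[-1.5415]
Step 4: x=[3.7889] v=[-1.9789]
Step 5: x=[3.5535] v=[-2.3539]
Step 6: x=[3.2880] v=[-2.6546]
Step 7: x=[3.0008] v=[-2.8716]
Step 8: x=[2.7010] v=[-2.9980]
Step 9: x=[2.3980] v=[-3.0299]
Step 10: x=[2.1014] v=[-2.9662]
Step 11: x=[1.8205] v=[-2.8090]
Step 12: x=[1.5642] v=[-2.5632]
Step 13: x=[1.3406] v=[-2.2365]
Step 14: x=[1.1567] v=[-1.8393]
Step 15: x=[1.0183] v=[-1.3841]
Step 16: x=[0.9298] v=[-0.8853]
Step 17: x=[0.8940] v=[-0.3585]
Step 18: x=[0.9120] v=[0.1796]
First v>=0 after going negative at step 18, time=1.8000

Answer: 1.8000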